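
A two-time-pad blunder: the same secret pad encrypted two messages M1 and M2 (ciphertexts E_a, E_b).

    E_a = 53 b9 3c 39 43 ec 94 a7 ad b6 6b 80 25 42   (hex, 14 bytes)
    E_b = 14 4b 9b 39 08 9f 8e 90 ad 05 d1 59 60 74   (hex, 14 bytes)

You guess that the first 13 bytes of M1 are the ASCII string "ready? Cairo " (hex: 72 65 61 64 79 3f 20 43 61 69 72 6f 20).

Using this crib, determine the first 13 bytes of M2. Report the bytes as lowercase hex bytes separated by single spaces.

35 97 c6 64 32 4c 3a 74 61 da c8 b6 65

First, E_a ⊕ E_b = (M1 ⊕ K) ⊕ (M2 ⊕ K) = M1 ⊕ M2, so the key drops out. Then M2 = (M1 ⊕ M2) ⊕ M1 over the first 13 bytes.
byte 0: (53 ⊕ 14) ⊕ 72 = 47 ⊕ 72 = 35
byte 1: (b9 ⊕ 4b) ⊕ 65 = f2 ⊕ 65 = 97
byte 2: (3c ⊕ 9b) ⊕ 61 = a7 ⊕ 61 = c6
byte 3: (39 ⊕ 39) ⊕ 64 = 00 ⊕ 64 = 64
byte 4: (43 ⊕ 08) ⊕ 79 = 4b ⊕ 79 = 32
byte 5: (ec ⊕ 9f) ⊕ 3f = 73 ⊕ 3f = 4c
byte 6: (94 ⊕ 8e) ⊕ 20 = 1a ⊕ 20 = 3a
byte 7: (a7 ⊕ 90) ⊕ 43 = 37 ⊕ 43 = 74
byte 8: (ad ⊕ ad) ⊕ 61 = 00 ⊕ 61 = 61
byte 9: (b6 ⊕ 05) ⊕ 69 = b3 ⊕ 69 = da
byte 10: (6b ⊕ d1) ⊕ 72 = ba ⊕ 72 = c8
byte 11: (80 ⊕ 59) ⊕ 6f = d9 ⊕ 6f = b6
byte 12: (25 ⊕ 60) ⊕ 20 = 45 ⊕ 20 = 65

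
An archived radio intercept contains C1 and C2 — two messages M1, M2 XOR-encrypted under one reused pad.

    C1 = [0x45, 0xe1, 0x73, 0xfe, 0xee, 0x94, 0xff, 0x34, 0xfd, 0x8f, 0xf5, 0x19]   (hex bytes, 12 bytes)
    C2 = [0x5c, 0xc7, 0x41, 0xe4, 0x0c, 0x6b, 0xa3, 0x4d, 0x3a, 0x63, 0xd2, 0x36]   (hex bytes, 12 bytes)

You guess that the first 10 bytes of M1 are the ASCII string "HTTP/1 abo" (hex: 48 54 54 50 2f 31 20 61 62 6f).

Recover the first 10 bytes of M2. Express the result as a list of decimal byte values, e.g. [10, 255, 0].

First, C1 ⊕ C2 = (M1 ⊕ K) ⊕ (M2 ⊕ K) = M1 ⊕ M2, so the key drops out. Then M2 = (M1 ⊕ M2) ⊕ M1 over the first 10 bytes.
byte 0: (45 xor 5c) xor 48 = 19 xor 48 = 51
byte 1: (e1 xor c7) xor 54 = 26 xor 54 = 72
byte 2: (73 xor 41) xor 54 = 32 xor 54 = 66
byte 3: (fe xor e4) xor 50 = 1a xor 50 = 4a
byte 4: (ee xor 0c) xor 2f = e2 xor 2f = cd
byte 5: (94 xor 6b) xor 31 = ff xor 31 = ce
byte 6: (ff xor a3) xor 20 = 5c xor 20 = 7c
byte 7: (34 xor 4d) xor 61 = 79 xor 61 = 18
byte 8: (fd xor 3a) xor 62 = c7 xor 62 = a5
byte 9: (8f xor 63) xor 6f = ec xor 6f = 83

[81, 114, 102, 74, 205, 206, 124, 24, 165, 131]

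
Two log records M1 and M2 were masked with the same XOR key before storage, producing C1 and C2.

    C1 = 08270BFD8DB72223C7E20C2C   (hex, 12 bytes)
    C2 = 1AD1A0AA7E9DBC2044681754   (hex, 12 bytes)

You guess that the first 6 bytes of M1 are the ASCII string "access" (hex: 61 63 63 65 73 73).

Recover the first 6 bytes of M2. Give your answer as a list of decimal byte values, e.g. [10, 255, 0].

[115, 149, 200, 50, 128, 89]

First, C1 ⊕ C2 = (M1 ⊕ K) ⊕ (M2 ⊕ K) = M1 ⊕ M2, so the key drops out. Then M2 = (M1 ⊕ M2) ⊕ M1 over the first 6 bytes.
byte 0: (08 ^ 1a) ^ 61 = 12 ^ 61 = 73
byte 1: (27 ^ d1) ^ 63 = f6 ^ 63 = 95
byte 2: (0b ^ a0) ^ 63 = ab ^ 63 = c8
byte 3: (fd ^ aa) ^ 65 = 57 ^ 65 = 32
byte 4: (8d ^ 7e) ^ 73 = f3 ^ 73 = 80
byte 5: (b7 ^ 9d) ^ 73 = 2a ^ 73 = 59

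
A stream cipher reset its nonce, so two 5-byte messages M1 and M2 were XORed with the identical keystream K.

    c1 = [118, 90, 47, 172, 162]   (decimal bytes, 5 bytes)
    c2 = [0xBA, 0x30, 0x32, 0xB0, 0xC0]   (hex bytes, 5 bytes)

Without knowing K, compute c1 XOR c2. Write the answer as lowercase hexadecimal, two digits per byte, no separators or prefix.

cc6a1d1c62

c1 ⊕ c2 = (M1 ⊕ K) ⊕ (M2 ⊕ K) = M1 ⊕ M2 — the shared key cancels under XOR.
byte 0: 76 xor ba = cc
byte 1: 5a xor 30 = 6a
byte 2: 2f xor 32 = 1d
byte 3: ac xor b0 = 1c
byte 4: a2 xor c0 = 62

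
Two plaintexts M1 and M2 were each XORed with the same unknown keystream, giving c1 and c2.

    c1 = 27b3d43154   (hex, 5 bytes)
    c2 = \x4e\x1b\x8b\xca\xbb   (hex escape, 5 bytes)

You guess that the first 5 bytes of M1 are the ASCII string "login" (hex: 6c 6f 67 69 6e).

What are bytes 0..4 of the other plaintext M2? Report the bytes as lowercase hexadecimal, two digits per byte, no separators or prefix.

First, c1 ⊕ c2 = (M1 ⊕ K) ⊕ (M2 ⊕ K) = M1 ⊕ M2, so the key drops out. Then M2 = (M1 ⊕ M2) ⊕ M1 over the first 5 bytes.
byte 0: (27 XOR 4e) XOR 6c = 69 XOR 6c = 05
byte 1: (b3 XOR 1b) XOR 6f = a8 XOR 6f = c7
byte 2: (d4 XOR 8b) XOR 67 = 5f XOR 67 = 38
byte 3: (31 XOR ca) XOR 69 = fb XOR 69 = 92
byte 4: (54 XOR bb) XOR 6e = ef XOR 6e = 81

05c7389281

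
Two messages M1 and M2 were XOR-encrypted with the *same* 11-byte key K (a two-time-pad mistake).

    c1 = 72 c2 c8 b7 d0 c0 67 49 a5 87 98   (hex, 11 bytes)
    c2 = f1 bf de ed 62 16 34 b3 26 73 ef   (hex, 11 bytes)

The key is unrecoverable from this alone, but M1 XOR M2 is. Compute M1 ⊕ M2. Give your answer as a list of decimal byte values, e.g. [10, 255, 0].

c1 ⊕ c2 = (M1 ⊕ K) ⊕ (M2 ⊕ K) = M1 ⊕ M2 — the shared key cancels under XOR.
72 xor f1 = 83
c2 xor bf = 7d
c8 xor de = 16
b7 xor ed = 5a
d0 xor 62 = b2
c0 xor 16 = d6
67 xor 34 = 53
49 xor b3 = fa
a5 xor 26 = 83
87 xor 73 = f4
98 xor ef = 77

[131, 125, 22, 90, 178, 214, 83, 250, 131, 244, 119]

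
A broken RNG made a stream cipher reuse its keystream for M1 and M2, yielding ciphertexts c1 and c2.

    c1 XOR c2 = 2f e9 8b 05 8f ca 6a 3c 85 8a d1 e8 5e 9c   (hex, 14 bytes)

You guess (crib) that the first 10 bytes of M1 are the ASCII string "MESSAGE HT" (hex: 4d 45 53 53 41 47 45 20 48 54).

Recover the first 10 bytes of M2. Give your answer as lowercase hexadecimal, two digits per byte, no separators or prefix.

62acd856ce8d2f1ccdde

Since c1 ⊕ c2 = M1 ⊕ M2, XORing with the guessed M1 bytes yields the corresponding M2 bytes: M2 = (c1 ⊕ c2) ⊕ M1.
2f xor 4d = 62
e9 xor 45 = ac
8b xor 53 = d8
05 xor 53 = 56
8f xor 41 = ce
ca xor 47 = 8d
6a xor 45 = 2f
3c xor 20 = 1c
85 xor 48 = cd
8a xor 54 = de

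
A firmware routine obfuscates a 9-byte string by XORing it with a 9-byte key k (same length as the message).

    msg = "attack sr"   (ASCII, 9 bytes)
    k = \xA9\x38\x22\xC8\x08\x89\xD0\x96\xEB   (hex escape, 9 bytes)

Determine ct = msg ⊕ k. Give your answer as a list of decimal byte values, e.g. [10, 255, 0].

[200, 76, 86, 169, 107, 226, 240, 229, 153]

byte 0: 61 xor a9 = c8
byte 1: 74 xor 38 = 4c
byte 2: 74 xor 22 = 56
byte 3: 61 xor c8 = a9
byte 4: 63 xor 08 = 6b
byte 5: 6b xor 89 = e2
byte 6: 20 xor d0 = f0
byte 7: 73 xor 96 = e5
byte 8: 72 xor eb = 99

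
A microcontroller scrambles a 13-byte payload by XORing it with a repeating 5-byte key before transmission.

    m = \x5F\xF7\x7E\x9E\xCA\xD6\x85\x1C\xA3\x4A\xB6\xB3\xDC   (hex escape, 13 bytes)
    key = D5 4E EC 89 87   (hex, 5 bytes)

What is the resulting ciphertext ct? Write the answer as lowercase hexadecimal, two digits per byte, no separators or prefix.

The 5-byte key repeats, so the effective keystream is d5 4e ec 89 87 d5 4e ec 89 87 d5 4e ec.
byte 0: 5f xor d5 = 8a
byte 1: f7 xor 4e = b9
byte 2: 7e xor ec = 92
byte 3: 9e xor 89 = 17
byte 4: ca xor 87 = 4d
byte 5: d6 xor d5 = 03
byte 6: 85 xor 4e = cb
byte 7: 1c xor ec = f0
byte 8: a3 xor 89 = 2a
byte 9: 4a xor 87 = cd
byte 10: b6 xor d5 = 63
byte 11: b3 xor 4e = fd
byte 12: dc xor ec = 30

8ab992174d03cbf02acd63fd30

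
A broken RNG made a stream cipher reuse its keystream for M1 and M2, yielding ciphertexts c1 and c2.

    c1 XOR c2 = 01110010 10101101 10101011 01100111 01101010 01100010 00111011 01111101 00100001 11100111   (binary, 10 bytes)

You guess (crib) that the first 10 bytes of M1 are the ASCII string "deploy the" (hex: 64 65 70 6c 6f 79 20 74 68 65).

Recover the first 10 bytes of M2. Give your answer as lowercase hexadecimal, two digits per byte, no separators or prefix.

Since c1 ⊕ c2 = M1 ⊕ M2, XORing with the guessed M1 bytes yields the corresponding M2 bytes: M2 = (c1 ⊕ c2) ⊕ M1.
byte 0: 01110010 ^ 01100100 = 00010110
byte 1: 10101101 ^ 01100101 = 11001000
byte 2: 10101011 ^ 01110000 = 11011011
byte 3: 01100111 ^ 01101100 = 00001011
byte 4: 01101010 ^ 01101111 = 00000101
byte 5: 01100010 ^ 01111001 = 00011011
byte 6: 00111011 ^ 00100000 = 00011011
byte 7: 01111101 ^ 01110100 = 00001001
byte 8: 00100001 ^ 01101000 = 01001001
byte 9: 11100111 ^ 01100101 = 10000010

16c8db0b051b1b094982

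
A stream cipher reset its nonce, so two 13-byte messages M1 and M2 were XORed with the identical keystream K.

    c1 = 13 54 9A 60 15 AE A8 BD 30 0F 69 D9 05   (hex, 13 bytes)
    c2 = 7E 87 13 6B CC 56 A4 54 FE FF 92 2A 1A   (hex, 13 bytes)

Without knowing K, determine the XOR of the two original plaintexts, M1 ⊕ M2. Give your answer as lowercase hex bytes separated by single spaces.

6d d3 89 0b d9 f8 0c e9 ce f0 fb f3 1f

c1 ⊕ c2 = (M1 ⊕ K) ⊕ (M2 ⊕ K) = M1 ⊕ M2 — the shared key cancels under XOR.
13 ^ 7e = 6d
54 ^ 87 = d3
9a ^ 13 = 89
60 ^ 6b = 0b
15 ^ cc = d9
ae ^ 56 = f8
a8 ^ a4 = 0c
bd ^ 54 = e9
30 ^ fe = ce
0f ^ ff = f0
69 ^ 92 = fb
d9 ^ 2a = f3
05 ^ 1a = 1f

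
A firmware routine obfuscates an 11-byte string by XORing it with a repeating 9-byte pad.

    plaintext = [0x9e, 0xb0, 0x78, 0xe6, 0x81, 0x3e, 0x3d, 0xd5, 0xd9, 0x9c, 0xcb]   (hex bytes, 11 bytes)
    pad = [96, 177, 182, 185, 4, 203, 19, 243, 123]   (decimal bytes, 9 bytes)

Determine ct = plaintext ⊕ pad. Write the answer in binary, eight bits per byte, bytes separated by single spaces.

11111110 00000001 11001110 01011111 10000101 11110101 00101110 00100110 10100010 11111100 01111010

The 9-byte key repeats, so the effective keystream is 60 b1 b6 b9 04 cb 13 f3 7b 60 b1.
byte 0: 158 ⊕  96 = 254
byte 1: 176 ⊕ 177 =   1
byte 2: 120 ⊕ 182 = 206
byte 3: 230 ⊕ 185 =  95
byte 4: 129 ⊕   4 = 133
byte 5:  62 ⊕ 203 = 245
byte 6:  61 ⊕  19 =  46
byte 7: 213 ⊕ 243 =  38
byte 8: 217 ⊕ 123 = 162
byte 9: 156 ⊕  96 = 252
byte 10: 203 ⊕ 177 = 122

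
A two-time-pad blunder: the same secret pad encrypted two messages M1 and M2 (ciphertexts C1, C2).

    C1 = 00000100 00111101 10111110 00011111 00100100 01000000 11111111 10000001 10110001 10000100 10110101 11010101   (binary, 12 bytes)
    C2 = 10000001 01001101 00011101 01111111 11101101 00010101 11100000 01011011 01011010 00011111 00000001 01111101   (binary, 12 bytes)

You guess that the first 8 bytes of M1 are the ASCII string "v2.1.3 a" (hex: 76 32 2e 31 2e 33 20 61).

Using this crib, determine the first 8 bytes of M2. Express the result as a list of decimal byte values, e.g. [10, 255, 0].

First, C1 ⊕ C2 = (M1 ⊕ K) ⊕ (M2 ⊕ K) = M1 ⊕ M2, so the key drops out. Then M2 = (M1 ⊕ M2) ⊕ M1 over the first 8 bytes.
byte 0: (04 xor 81) xor 76 = 85 xor 76 = f3
byte 1: (3d xor 4d) xor 32 = 70 xor 32 = 42
byte 2: (be xor 1d) xor 2e = a3 xor 2e = 8d
byte 3: (1f xor 7f) xor 31 = 60 xor 31 = 51
byte 4: (24 xor ed) xor 2e = c9 xor 2e = e7
byte 5: (40 xor 15) xor 33 = 55 xor 33 = 66
byte 6: (ff xor e0) xor 20 = 1f xor 20 = 3f
byte 7: (81 xor 5b) xor 61 = da xor 61 = bb

[243, 66, 141, 81, 231, 102, 63, 187]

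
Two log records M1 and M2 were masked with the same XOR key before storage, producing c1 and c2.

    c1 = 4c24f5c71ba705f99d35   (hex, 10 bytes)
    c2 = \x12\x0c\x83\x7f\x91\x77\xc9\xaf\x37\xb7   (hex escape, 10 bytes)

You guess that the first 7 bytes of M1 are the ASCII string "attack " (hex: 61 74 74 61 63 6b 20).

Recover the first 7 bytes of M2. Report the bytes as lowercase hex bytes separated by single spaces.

3f 5c 02 d9 e9 bb ec

First, c1 ⊕ c2 = (M1 ⊕ K) ⊕ (M2 ⊕ K) = M1 ⊕ M2, so the key drops out. Then M2 = (M1 ⊕ M2) ⊕ M1 over the first 7 bytes.
byte 0: (4c XOR 12) XOR 61 = 5e XOR 61 = 3f
byte 1: (24 XOR 0c) XOR 74 = 28 XOR 74 = 5c
byte 2: (f5 XOR 83) XOR 74 = 76 XOR 74 = 02
byte 3: (c7 XOR 7f) XOR 61 = b8 XOR 61 = d9
byte 4: (1b XOR 91) XOR 63 = 8a XOR 63 = e9
byte 5: (a7 XOR 77) XOR 6b = d0 XOR 6b = bb
byte 6: (05 XOR c9) XOR 20 = cc XOR 20 = ec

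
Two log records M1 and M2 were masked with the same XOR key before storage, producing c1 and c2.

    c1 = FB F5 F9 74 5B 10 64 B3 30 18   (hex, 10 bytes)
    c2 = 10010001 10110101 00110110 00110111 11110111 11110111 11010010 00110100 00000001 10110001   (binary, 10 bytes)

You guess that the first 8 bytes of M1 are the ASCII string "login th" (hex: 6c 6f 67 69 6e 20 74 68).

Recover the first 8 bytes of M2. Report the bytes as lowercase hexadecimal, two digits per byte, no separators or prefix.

062fa82ac2c7c2ef

First, c1 ⊕ c2 = (M1 ⊕ K) ⊕ (M2 ⊕ K) = M1 ⊕ M2, so the key drops out. Then M2 = (M1 ⊕ M2) ⊕ M1 over the first 8 bytes.
byte 0: (fb XOR 91) XOR 6c = 6a XOR 6c = 06
byte 1: (f5 XOR b5) XOR 6f = 40 XOR 6f = 2f
byte 2: (f9 XOR 36) XOR 67 = cf XOR 67 = a8
byte 3: (74 XOR 37) XOR 69 = 43 XOR 69 = 2a
byte 4: (5b XOR f7) XOR 6e = ac XOR 6e = c2
byte 5: (10 XOR f7) XOR 20 = e7 XOR 20 = c7
byte 6: (64 XOR d2) XOR 74 = b6 XOR 74 = c2
byte 7: (b3 XOR 34) XOR 68 = 87 XOR 68 = ef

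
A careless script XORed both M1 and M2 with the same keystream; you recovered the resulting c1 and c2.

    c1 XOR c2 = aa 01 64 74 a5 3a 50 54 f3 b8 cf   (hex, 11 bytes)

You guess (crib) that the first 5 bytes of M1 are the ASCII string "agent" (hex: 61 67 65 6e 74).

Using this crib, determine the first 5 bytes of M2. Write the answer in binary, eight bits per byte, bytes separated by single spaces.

11001011 01100110 00000001 00011010 11010001

Since c1 ⊕ c2 = M1 ⊕ M2, XORing with the guessed M1 bytes yields the corresponding M2 bytes: M2 = (c1 ⊕ c2) ⊕ M1.
10101010 ^ 01100001 = 11001011
00000001 ^ 01100111 = 01100110
01100100 ^ 01100101 = 00000001
01110100 ^ 01101110 = 00011010
10100101 ^ 01110100 = 11010001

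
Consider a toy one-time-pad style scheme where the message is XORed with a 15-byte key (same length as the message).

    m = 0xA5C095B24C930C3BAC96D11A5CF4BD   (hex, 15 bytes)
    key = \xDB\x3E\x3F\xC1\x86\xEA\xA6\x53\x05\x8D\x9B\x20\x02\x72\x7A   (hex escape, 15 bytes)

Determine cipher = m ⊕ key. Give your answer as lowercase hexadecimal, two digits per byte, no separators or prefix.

XOR is its own inverse, so applying the key byte-wise gives the result directly.
a5 ⊕ db = 7e
c0 ⊕ 3e = fe
95 ⊕ 3f = aa
b2 ⊕ c1 = 73
4c ⊕ 86 = ca
93 ⊕ ea = 79
0c ⊕ a6 = aa
3b ⊕ 53 = 68
ac ⊕ 05 = a9
96 ⊕ 8d = 1b
d1 ⊕ 9b = 4a
1a ⊕ 20 = 3a
5c ⊕ 02 = 5e
f4 ⊕ 72 = 86
bd ⊕ 7a = c7

7efeaa73ca79aa68a91b4a3a5e86c7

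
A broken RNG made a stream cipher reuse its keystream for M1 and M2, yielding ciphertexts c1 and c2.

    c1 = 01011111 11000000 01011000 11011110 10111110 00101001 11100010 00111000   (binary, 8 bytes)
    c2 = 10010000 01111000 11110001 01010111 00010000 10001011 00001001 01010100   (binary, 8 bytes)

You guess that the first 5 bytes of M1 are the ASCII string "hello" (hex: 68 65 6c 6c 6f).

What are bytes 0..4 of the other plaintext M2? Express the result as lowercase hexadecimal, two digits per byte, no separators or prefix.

First, c1 ⊕ c2 = (M1 ⊕ K) ⊕ (M2 ⊕ K) = M1 ⊕ M2, so the key drops out. Then M2 = (M1 ⊕ M2) ⊕ M1 over the first 5 bytes.
byte 0: (5f XOR 90) XOR 68 = cf XOR 68 = a7
byte 1: (c0 XOR 78) XOR 65 = b8 XOR 65 = dd
byte 2: (58 XOR f1) XOR 6c = a9 XOR 6c = c5
byte 3: (de XOR 57) XOR 6c = 89 XOR 6c = e5
byte 4: (be XOR 10) XOR 6f = ae XOR 6f = c1

a7ddc5e5c1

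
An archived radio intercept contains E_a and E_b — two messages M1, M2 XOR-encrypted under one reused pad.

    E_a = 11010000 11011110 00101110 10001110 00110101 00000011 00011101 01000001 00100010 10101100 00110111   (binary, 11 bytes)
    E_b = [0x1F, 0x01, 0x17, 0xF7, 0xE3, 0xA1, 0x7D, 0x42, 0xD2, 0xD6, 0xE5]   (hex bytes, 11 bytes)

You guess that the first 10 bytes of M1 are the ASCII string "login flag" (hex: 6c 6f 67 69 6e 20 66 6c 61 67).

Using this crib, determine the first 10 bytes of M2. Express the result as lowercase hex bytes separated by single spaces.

a3 b0 5e 10 b8 82 06 6f 91 1d

First, E_a ⊕ E_b = (M1 ⊕ K) ⊕ (M2 ⊕ K) = M1 ⊕ M2, so the key drops out. Then M2 = (M1 ⊕ M2) ⊕ M1 over the first 10 bytes.
byte 0: (d0 XOR 1f) XOR 6c = cf XOR 6c = a3
byte 1: (de XOR 01) XOR 6f = df XOR 6f = b0
byte 2: (2e XOR 17) XOR 67 = 39 XOR 67 = 5e
byte 3: (8e XOR f7) XOR 69 = 79 XOR 69 = 10
byte 4: (35 XOR e3) XOR 6e = d6 XOR 6e = b8
byte 5: (03 XOR a1) XOR 20 = a2 XOR 20 = 82
byte 6: (1d XOR 7d) XOR 66 = 60 XOR 66 = 06
byte 7: (41 XOR 42) XOR 6c = 03 XOR 6c = 6f
byte 8: (22 XOR d2) XOR 61 = f0 XOR 61 = 91
byte 9: (ac XOR d6) XOR 67 = 7a XOR 67 = 1d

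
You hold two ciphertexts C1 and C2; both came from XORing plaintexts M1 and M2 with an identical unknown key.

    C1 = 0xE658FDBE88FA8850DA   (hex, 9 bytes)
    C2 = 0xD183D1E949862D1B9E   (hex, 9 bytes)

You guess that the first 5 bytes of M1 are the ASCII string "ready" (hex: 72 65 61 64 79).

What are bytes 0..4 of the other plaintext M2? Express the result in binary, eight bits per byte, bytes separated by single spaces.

First, C1 ⊕ C2 = (M1 ⊕ K) ⊕ (M2 ⊕ K) = M1 ⊕ M2, so the key drops out. Then M2 = (M1 ⊕ M2) ⊕ M1 over the first 5 bytes.
byte 0: (e6 xor d1) xor 72 = 37 xor 72 = 45
byte 1: (58 xor 83) xor 65 = db xor 65 = be
byte 2: (fd xor d1) xor 61 = 2c xor 61 = 4d
byte 3: (be xor e9) xor 64 = 57 xor 64 = 33
byte 4: (88 xor 49) xor 79 = c1 xor 79 = b8

01000101 10111110 01001101 00110011 10111000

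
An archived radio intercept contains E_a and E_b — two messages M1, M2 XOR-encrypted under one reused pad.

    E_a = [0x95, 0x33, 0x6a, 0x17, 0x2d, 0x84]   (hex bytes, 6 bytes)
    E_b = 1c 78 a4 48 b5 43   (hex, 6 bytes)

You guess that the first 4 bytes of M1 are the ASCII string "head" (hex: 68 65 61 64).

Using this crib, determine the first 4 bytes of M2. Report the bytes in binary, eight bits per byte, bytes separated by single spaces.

First, E_a ⊕ E_b = (M1 ⊕ K) ⊕ (M2 ⊕ K) = M1 ⊕ M2, so the key drops out. Then M2 = (M1 ⊕ M2) ⊕ M1 over the first 4 bytes.
byte 0: (95 XOR 1c) XOR 68 = 89 XOR 68 = e1
byte 1: (33 XOR 78) XOR 65 = 4b XOR 65 = 2e
byte 2: (6a XOR a4) XOR 61 = ce XOR 61 = af
byte 3: (17 XOR 48) XOR 64 = 5f XOR 64 = 3b

11100001 00101110 10101111 00111011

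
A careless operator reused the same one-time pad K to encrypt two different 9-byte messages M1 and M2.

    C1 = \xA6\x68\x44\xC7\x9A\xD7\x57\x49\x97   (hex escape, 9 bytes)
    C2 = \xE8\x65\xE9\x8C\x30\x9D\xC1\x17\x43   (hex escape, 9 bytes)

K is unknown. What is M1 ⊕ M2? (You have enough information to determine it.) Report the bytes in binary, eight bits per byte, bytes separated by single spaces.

C1 ⊕ C2 = (M1 ⊕ K) ⊕ (M2 ⊕ K) = M1 ⊕ M2 — the shared key cancels under XOR.
byte 0: a6 ^ e8 = 4e
byte 1: 68 ^ 65 = 0d
byte 2: 44 ^ e9 = ad
byte 3: c7 ^ 8c = 4b
byte 4: 9a ^ 30 = aa
byte 5: d7 ^ 9d = 4a
byte 6: 57 ^ c1 = 96
byte 7: 49 ^ 17 = 5e
byte 8: 97 ^ 43 = d4

01001110 00001101 10101101 01001011 10101010 01001010 10010110 01011110 11010100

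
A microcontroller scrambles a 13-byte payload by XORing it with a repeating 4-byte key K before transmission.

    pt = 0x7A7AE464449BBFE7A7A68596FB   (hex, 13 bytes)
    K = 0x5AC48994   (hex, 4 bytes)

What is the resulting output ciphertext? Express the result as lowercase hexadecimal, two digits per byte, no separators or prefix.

The 4-byte key repeats, so the effective keystream is 5a c4 89 94 5a c4 89 94 5a c4 89 94 5a.
byte 0: 01111010 ⊕ 01011010 = 00100000
byte 1: 01111010 ⊕ 11000100 = 10111110
byte 2: 11100100 ⊕ 10001001 = 01101101
byte 3: 01100100 ⊕ 10010100 = 11110000
byte 4: 01000100 ⊕ 01011010 = 00011110
byte 5: 10011011 ⊕ 11000100 = 01011111
byte 6: 10111111 ⊕ 10001001 = 00110110
byte 7: 11100111 ⊕ 10010100 = 01110011
byte 8: 10100111 ⊕ 01011010 = 11111101
byte 9: 10100110 ⊕ 11000100 = 01100010
byte 10: 10000101 ⊕ 10001001 = 00001100
byte 11: 10010110 ⊕ 10010100 = 00000010
byte 12: 11111011 ⊕ 01011010 = 10100001

20be6df01e5f3673fd620c02a1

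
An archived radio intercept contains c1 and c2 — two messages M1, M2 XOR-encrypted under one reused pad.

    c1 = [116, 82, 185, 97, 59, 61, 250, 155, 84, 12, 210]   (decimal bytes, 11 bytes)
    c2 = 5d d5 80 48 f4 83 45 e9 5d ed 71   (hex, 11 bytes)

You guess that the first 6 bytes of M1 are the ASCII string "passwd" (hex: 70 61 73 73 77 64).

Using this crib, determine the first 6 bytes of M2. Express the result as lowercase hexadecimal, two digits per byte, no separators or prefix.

First, c1 ⊕ c2 = (M1 ⊕ K) ⊕ (M2 ⊕ K) = M1 ⊕ M2, so the key drops out. Then M2 = (M1 ⊕ M2) ⊕ M1 over the first 6 bytes.
byte 0: (74 XOR 5d) XOR 70 = 29 XOR 70 = 59
byte 1: (52 XOR d5) XOR 61 = 87 XOR 61 = e6
byte 2: (b9 XOR 80) XOR 73 = 39 XOR 73 = 4a
byte 3: (61 XOR 48) XOR 73 = 29 XOR 73 = 5a
byte 4: (3b XOR f4) XOR 77 = cf XOR 77 = b8
byte 5: (3d XOR 83) XOR 64 = be XOR 64 = da

59e64a5ab8da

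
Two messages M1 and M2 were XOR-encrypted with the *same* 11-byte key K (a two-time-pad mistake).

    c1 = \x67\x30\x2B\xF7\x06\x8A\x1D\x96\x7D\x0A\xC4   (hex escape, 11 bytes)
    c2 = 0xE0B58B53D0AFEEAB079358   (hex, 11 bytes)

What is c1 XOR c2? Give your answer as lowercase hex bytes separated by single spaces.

c1 ⊕ c2 = (M1 ⊕ K) ⊕ (M2 ⊕ K) = M1 ⊕ M2 — the shared key cancels under XOR.
67 XOR e0 = 87
30 XOR b5 = 85
2b XOR 8b = a0
f7 XOR 53 = a4
06 XOR d0 = d6
8a XOR af = 25
1d XOR ee = f3
96 XOR ab = 3d
7d XOR 07 = 7a
0a XOR 93 = 99
c4 XOR 58 = 9c

87 85 a0 a4 d6 25 f3 3d 7a 99 9c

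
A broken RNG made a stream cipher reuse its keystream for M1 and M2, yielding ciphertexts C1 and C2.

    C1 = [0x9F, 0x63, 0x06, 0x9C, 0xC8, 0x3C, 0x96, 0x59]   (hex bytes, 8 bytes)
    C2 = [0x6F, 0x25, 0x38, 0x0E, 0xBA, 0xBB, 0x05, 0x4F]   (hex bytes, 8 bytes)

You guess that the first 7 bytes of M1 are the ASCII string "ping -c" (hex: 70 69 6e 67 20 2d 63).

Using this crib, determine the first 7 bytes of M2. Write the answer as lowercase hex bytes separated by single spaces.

80 2f 50 f5 52 aa f0

First, C1 ⊕ C2 = (M1 ⊕ K) ⊕ (M2 ⊕ K) = M1 ⊕ M2, so the key drops out. Then M2 = (M1 ⊕ M2) ⊕ M1 over the first 7 bytes.
byte 0: (9f ⊕ 6f) ⊕ 70 = f0 ⊕ 70 = 80
byte 1: (63 ⊕ 25) ⊕ 69 = 46 ⊕ 69 = 2f
byte 2: (06 ⊕ 38) ⊕ 6e = 3e ⊕ 6e = 50
byte 3: (9c ⊕ 0e) ⊕ 67 = 92 ⊕ 67 = f5
byte 4: (c8 ⊕ ba) ⊕ 20 = 72 ⊕ 20 = 52
byte 5: (3c ⊕ bb) ⊕ 2d = 87 ⊕ 2d = aa
byte 6: (96 ⊕ 05) ⊕ 63 = 93 ⊕ 63 = f0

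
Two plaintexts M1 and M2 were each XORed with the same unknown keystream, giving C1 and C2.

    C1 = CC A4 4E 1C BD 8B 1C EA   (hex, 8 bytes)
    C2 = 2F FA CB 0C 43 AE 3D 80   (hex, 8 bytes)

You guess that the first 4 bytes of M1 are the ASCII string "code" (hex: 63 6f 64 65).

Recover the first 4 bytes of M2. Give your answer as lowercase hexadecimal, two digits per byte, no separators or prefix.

First, C1 ⊕ C2 = (M1 ⊕ K) ⊕ (M2 ⊕ K) = M1 ⊕ M2, so the key drops out. Then M2 = (M1 ⊕ M2) ⊕ M1 over the first 4 bytes.
byte 0: (cc ⊕ 2f) ⊕ 63 = e3 ⊕ 63 = 80
byte 1: (a4 ⊕ fa) ⊕ 6f = 5e ⊕ 6f = 31
byte 2: (4e ⊕ cb) ⊕ 64 = 85 ⊕ 64 = e1
byte 3: (1c ⊕ 0c) ⊕ 65 = 10 ⊕ 65 = 75

8031e175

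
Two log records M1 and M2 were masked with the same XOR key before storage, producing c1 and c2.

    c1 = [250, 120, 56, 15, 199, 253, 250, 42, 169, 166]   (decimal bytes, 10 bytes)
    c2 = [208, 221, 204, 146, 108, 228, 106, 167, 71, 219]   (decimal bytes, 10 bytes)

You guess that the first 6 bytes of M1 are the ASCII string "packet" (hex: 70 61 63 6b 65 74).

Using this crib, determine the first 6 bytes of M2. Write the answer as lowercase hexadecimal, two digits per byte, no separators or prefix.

5ac497f6ce6d

First, c1 ⊕ c2 = (M1 ⊕ K) ⊕ (M2 ⊕ K) = M1 ⊕ M2, so the key drops out. Then M2 = (M1 ⊕ M2) ⊕ M1 over the first 6 bytes.
byte 0: (fa XOR d0) XOR 70 = 2a XOR 70 = 5a
byte 1: (78 XOR dd) XOR 61 = a5 XOR 61 = c4
byte 2: (38 XOR cc) XOR 63 = f4 XOR 63 = 97
byte 3: (0f XOR 92) XOR 6b = 9d XOR 6b = f6
byte 4: (c7 XOR 6c) XOR 65 = ab XOR 65 = ce
byte 5: (fd XOR e4) XOR 74 = 19 XOR 74 = 6d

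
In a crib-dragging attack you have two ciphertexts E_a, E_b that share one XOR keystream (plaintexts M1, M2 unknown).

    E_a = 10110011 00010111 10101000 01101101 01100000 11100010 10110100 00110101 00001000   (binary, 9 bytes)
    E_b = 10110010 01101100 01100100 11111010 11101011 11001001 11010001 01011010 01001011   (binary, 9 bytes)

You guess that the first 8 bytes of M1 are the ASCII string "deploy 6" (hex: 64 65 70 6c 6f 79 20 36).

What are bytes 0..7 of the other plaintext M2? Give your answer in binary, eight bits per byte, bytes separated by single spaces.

First, E_a ⊕ E_b = (M1 ⊕ K) ⊕ (M2 ⊕ K) = M1 ⊕ M2, so the key drops out. Then M2 = (M1 ⊕ M2) ⊕ M1 over the first 8 bytes.
byte 0: (b3 ⊕ b2) ⊕ 64 = 01 ⊕ 64 = 65
byte 1: (17 ⊕ 6c) ⊕ 65 = 7b ⊕ 65 = 1e
byte 2: (a8 ⊕ 64) ⊕ 70 = cc ⊕ 70 = bc
byte 3: (6d ⊕ fa) ⊕ 6c = 97 ⊕ 6c = fb
byte 4: (60 ⊕ eb) ⊕ 6f = 8b ⊕ 6f = e4
byte 5: (e2 ⊕ c9) ⊕ 79 = 2b ⊕ 79 = 52
byte 6: (b4 ⊕ d1) ⊕ 20 = 65 ⊕ 20 = 45
byte 7: (35 ⊕ 5a) ⊕ 36 = 6f ⊕ 36 = 59

01100101 00011110 10111100 11111011 11100100 01010010 01000101 01011001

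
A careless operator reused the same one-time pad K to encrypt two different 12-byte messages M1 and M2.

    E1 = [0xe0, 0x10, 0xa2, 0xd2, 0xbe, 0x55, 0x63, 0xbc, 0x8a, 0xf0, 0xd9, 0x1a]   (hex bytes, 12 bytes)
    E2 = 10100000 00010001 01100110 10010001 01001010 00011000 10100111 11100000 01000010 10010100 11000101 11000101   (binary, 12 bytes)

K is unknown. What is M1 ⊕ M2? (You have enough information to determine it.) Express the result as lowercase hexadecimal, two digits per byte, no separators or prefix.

E1 ⊕ E2 = (M1 ⊕ K) ⊕ (M2 ⊕ K) = M1 ⊕ M2 — the shared key cancels under XOR.
e0 XOR a0 = 40
10 XOR 11 = 01
a2 XOR 66 = c4
d2 XOR 91 = 43
be XOR 4a = f4
55 XOR 18 = 4d
63 XOR a7 = c4
bc XOR e0 = 5c
8a XOR 42 = c8
f0 XOR 94 = 64
d9 XOR c5 = 1c
1a XOR c5 = df

4001c443f44dc45cc8641cdf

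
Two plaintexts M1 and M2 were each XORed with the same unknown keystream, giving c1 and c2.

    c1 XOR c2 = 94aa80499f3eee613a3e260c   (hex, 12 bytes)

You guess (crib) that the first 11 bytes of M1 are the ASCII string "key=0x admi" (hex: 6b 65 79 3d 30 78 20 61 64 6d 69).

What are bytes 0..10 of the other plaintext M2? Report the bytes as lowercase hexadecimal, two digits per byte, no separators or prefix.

Since c1 ⊕ c2 = M1 ⊕ M2, XORing with the guessed M1 bytes yields the corresponding M2 bytes: M2 = (c1 ⊕ c2) ⊕ M1.
94 XOR 6b = ff
aa XOR 65 = cf
80 XOR 79 = f9
49 XOR 3d = 74
9f XOR 30 = af
3e XOR 78 = 46
ee XOR 20 = ce
61 XOR 61 = 00
3a XOR 64 = 5e
3e XOR 6d = 53
26 XOR 69 = 4f

ffcff974af46ce005e534f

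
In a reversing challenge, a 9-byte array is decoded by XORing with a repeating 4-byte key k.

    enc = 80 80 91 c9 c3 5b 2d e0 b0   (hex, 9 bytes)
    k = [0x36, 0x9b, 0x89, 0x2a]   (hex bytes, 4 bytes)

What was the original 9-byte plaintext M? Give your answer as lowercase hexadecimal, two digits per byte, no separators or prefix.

The 4-byte key repeats, so the effective keystream is 36 9b 89 2a 36 9b 89 2a 36.
byte 0: 10000000 ⊕ 00110110 = 10110110
byte 1: 10000000 ⊕ 10011011 = 00011011
byte 2: 10010001 ⊕ 10001001 = 00011000
byte 3: 11001001 ⊕ 00101010 = 11100011
byte 4: 11000011 ⊕ 00110110 = 11110101
byte 5: 01011011 ⊕ 10011011 = 11000000
byte 6: 00101101 ⊕ 10001001 = 10100100
byte 7: 11100000 ⊕ 00101010 = 11001010
byte 8: 10110000 ⊕ 00110110 = 10000110

b61b18e3f5c0a4ca86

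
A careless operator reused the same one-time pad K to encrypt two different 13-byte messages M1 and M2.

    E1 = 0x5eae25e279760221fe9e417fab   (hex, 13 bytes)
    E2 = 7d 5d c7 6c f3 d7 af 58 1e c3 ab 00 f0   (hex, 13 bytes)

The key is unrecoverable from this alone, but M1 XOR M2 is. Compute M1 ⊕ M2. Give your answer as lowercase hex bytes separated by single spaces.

23 f3 e2 8e 8a a1 ad 79 e0 5d ea 7f 5b

E1 ⊕ E2 = (M1 ⊕ K) ⊕ (M2 ⊕ K) = M1 ⊕ M2 — the shared key cancels under XOR.
byte 0: 5e ⊕ 7d = 23
byte 1: ae ⊕ 5d = f3
byte 2: 25 ⊕ c7 = e2
byte 3: e2 ⊕ 6c = 8e
byte 4: 79 ⊕ f3 = 8a
byte 5: 76 ⊕ d7 = a1
byte 6: 02 ⊕ af = ad
byte 7: 21 ⊕ 58 = 79
byte 8: fe ⊕ 1e = e0
byte 9: 9e ⊕ c3 = 5d
byte 10: 41 ⊕ ab = ea
byte 11: 7f ⊕ 00 = 7f
byte 12: ab ⊕ f0 = 5b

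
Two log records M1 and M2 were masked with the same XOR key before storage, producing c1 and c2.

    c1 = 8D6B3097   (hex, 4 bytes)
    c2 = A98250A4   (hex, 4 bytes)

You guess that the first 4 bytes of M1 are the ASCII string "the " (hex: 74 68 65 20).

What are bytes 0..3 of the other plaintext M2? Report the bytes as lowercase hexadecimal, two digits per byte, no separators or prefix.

First, c1 ⊕ c2 = (M1 ⊕ K) ⊕ (M2 ⊕ K) = M1 ⊕ M2, so the key drops out. Then M2 = (M1 ⊕ M2) ⊕ M1 over the first 4 bytes.
byte 0: (8d XOR a9) XOR 74 = 24 XOR 74 = 50
byte 1: (6b XOR 82) XOR 68 = e9 XOR 68 = 81
byte 2: (30 XOR 50) XOR 65 = 60 XOR 65 = 05
byte 3: (97 XOR a4) XOR 20 = 33 XOR 20 = 13

50810513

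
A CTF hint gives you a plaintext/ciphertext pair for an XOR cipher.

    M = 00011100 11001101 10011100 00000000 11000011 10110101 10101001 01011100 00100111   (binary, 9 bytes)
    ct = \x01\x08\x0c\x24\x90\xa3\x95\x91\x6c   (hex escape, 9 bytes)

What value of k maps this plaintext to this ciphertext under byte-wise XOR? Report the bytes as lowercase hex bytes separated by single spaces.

Since ct = M ⊕ k, XORing both sides with M gives k = M ⊕ ct.
byte 0: 00011100 xor 00000001 = 00011101
byte 1: 11001101 xor 00001000 = 11000101
byte 2: 10011100 xor 00001100 = 10010000
byte 3: 00000000 xor 00100100 = 00100100
byte 4: 11000011 xor 10010000 = 01010011
byte 5: 10110101 xor 10100011 = 00010110
byte 6: 10101001 xor 10010101 = 00111100
byte 7: 01011100 xor 10010001 = 11001101
byte 8: 00100111 xor 01101100 = 01001011

1d c5 90 24 53 16 3c cd 4b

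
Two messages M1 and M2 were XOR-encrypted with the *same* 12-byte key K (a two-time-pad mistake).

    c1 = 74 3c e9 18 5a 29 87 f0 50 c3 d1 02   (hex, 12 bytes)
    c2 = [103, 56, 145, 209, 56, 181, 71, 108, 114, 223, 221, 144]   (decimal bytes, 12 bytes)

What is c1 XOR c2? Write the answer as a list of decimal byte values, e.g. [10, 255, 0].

[19, 4, 120, 201, 98, 156, 192, 156, 34, 28, 12, 146]

c1 ⊕ c2 = (M1 ⊕ K) ⊕ (M2 ⊕ K) = M1 ⊕ M2 — the shared key cancels under XOR.
74 XOR 67 = 13
3c XOR 38 = 04
e9 XOR 91 = 78
18 XOR d1 = c9
5a XOR 38 = 62
29 XOR b5 = 9c
87 XOR 47 = c0
f0 XOR 6c = 9c
50 XOR 72 = 22
c3 XOR df = 1c
d1 XOR dd = 0c
02 XOR 90 = 92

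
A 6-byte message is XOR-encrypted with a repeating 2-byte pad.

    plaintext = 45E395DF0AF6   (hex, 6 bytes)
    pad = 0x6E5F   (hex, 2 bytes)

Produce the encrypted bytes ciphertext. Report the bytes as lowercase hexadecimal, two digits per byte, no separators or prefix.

The 2-byte key repeats, so the effective keystream is 6e 5f 6e 5f 6e 5f.
byte 0: 45 XOR 6e = 2b
byte 1: e3 XOR 5f = bc
byte 2: 95 XOR 6e = fb
byte 3: df XOR 5f = 80
byte 4: 0a XOR 6e = 64
byte 5: f6 XOR 5f = a9

2bbcfb8064a9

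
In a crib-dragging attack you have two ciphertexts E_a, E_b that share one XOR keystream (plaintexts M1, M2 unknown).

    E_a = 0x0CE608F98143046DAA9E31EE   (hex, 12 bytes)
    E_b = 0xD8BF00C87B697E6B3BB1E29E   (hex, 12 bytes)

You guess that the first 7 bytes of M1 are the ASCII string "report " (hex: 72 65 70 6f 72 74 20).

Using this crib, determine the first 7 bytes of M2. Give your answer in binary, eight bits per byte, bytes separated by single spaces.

First, E_a ⊕ E_b = (M1 ⊕ K) ⊕ (M2 ⊕ K) = M1 ⊕ M2, so the key drops out. Then M2 = (M1 ⊕ M2) ⊕ M1 over the first 7 bytes.
byte 0: (0c ^ d8) ^ 72 = d4 ^ 72 = a6
byte 1: (e6 ^ bf) ^ 65 = 59 ^ 65 = 3c
byte 2: (08 ^ 00) ^ 70 = 08 ^ 70 = 78
byte 3: (f9 ^ c8) ^ 6f = 31 ^ 6f = 5e
byte 4: (81 ^ 7b) ^ 72 = fa ^ 72 = 88
byte 5: (43 ^ 69) ^ 74 = 2a ^ 74 = 5e
byte 6: (04 ^ 7e) ^ 20 = 7a ^ 20 = 5a

10100110 00111100 01111000 01011110 10001000 01011110 01011010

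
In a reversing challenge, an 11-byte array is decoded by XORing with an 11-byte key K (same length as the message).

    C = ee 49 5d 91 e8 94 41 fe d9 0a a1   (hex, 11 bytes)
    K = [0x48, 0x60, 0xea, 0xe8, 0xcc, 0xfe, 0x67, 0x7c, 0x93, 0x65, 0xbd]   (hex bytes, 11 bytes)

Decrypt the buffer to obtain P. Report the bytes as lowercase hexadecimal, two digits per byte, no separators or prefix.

a629b779246a26824a6f1c

11101110 ⊕ 01001000 = 10100110
01001001 ⊕ 01100000 = 00101001
01011101 ⊕ 11101010 = 10110111
10010001 ⊕ 11101000 = 01111001
11101000 ⊕ 11001100 = 00100100
10010100 ⊕ 11111110 = 01101010
01000001 ⊕ 01100111 = 00100110
11111110 ⊕ 01111100 = 10000010
11011001 ⊕ 10010011 = 01001010
00001010 ⊕ 01100101 = 01101111
10100001 ⊕ 10111101 = 00011100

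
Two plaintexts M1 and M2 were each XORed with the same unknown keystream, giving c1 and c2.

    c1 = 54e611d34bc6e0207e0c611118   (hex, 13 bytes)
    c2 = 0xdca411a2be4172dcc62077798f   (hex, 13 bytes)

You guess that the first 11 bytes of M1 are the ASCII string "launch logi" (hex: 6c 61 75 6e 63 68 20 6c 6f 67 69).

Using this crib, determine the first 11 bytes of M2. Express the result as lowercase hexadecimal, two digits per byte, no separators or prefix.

e423751f96efb290d74b7f

First, c1 ⊕ c2 = (M1 ⊕ K) ⊕ (M2 ⊕ K) = M1 ⊕ M2, so the key drops out. Then M2 = (M1 ⊕ M2) ⊕ M1 over the first 11 bytes.
byte 0: (54 xor dc) xor 6c = 88 xor 6c = e4
byte 1: (e6 xor a4) xor 61 = 42 xor 61 = 23
byte 2: (11 xor 11) xor 75 = 00 xor 75 = 75
byte 3: (d3 xor a2) xor 6e = 71 xor 6e = 1f
byte 4: (4b xor be) xor 63 = f5 xor 63 = 96
byte 5: (c6 xor 41) xor 68 = 87 xor 68 = ef
byte 6: (e0 xor 72) xor 20 = 92 xor 20 = b2
byte 7: (20 xor dc) xor 6c = fc xor 6c = 90
byte 8: (7e xor c6) xor 6f = b8 xor 6f = d7
byte 9: (0c xor 20) xor 67 = 2c xor 67 = 4b
byte 10: (61 xor 77) xor 69 = 16 xor 69 = 7f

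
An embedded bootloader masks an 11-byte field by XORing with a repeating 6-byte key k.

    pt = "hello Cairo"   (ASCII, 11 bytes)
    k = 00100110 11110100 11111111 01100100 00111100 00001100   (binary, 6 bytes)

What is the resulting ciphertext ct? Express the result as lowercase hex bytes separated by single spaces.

4e 91 93 08 53 2c 65 95 96 16 53

The 6-byte key repeats, so the effective keystream is 26 f4 ff 64 3c 0c 26 f4 ff 64 3c.
byte 0: 68 xor 26 = 4e
byte 1: 65 xor f4 = 91
byte 2: 6c xor ff = 93
byte 3: 6c xor 64 = 08
byte 4: 6f xor 3c = 53
byte 5: 20 xor 0c = 2c
byte 6: 43 xor 26 = 65
byte 7: 61 xor f4 = 95
byte 8: 69 xor ff = 96
byte 9: 72 xor 64 = 16
byte 10: 6f xor 3c = 53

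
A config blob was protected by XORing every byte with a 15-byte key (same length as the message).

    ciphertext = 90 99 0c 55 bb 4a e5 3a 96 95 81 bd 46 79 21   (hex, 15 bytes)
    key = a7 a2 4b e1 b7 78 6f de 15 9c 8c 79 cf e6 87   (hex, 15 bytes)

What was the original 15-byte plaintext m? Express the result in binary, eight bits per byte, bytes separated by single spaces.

90 ⊕ a7 = 37
99 ⊕ a2 = 3b
0c ⊕ 4b = 47
55 ⊕ e1 = b4
bb ⊕ b7 = 0c
4a ⊕ 78 = 32
e5 ⊕ 6f = 8a
3a ⊕ de = e4
96 ⊕ 15 = 83
95 ⊕ 9c = 09
81 ⊕ 8c = 0d
bd ⊕ 79 = c4
46 ⊕ cf = 89
79 ⊕ e6 = 9f
21 ⊕ 87 = a6

00110111 00111011 01000111 10110100 00001100 00110010 10001010 11100100 10000011 00001001 00001101 11000100 10001001 10011111 10100110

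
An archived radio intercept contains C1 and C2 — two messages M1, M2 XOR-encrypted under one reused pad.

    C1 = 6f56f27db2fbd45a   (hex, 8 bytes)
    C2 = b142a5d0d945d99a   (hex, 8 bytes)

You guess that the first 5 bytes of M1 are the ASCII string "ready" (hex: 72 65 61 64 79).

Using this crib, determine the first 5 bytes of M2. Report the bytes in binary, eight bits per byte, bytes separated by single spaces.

10101100 01110001 00110110 11001001 00010010

First, C1 ⊕ C2 = (M1 ⊕ K) ⊕ (M2 ⊕ K) = M1 ⊕ M2, so the key drops out. Then M2 = (M1 ⊕ M2) ⊕ M1 over the first 5 bytes.
byte 0: (6f ⊕ b1) ⊕ 72 = de ⊕ 72 = ac
byte 1: (56 ⊕ 42) ⊕ 65 = 14 ⊕ 65 = 71
byte 2: (f2 ⊕ a5) ⊕ 61 = 57 ⊕ 61 = 36
byte 3: (7d ⊕ d0) ⊕ 64 = ad ⊕ 64 = c9
byte 4: (b2 ⊕ d9) ⊕ 79 = 6b ⊕ 79 = 12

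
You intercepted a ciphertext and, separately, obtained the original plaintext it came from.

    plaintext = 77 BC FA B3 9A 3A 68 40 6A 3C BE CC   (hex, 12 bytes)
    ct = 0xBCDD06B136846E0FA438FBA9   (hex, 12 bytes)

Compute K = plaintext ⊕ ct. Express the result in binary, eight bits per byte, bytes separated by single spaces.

11001011 01100001 11111100 00000010 10101100 10111110 00000110 01001111 11001110 00000100 01000101 01100101

Since ct = plaintext ⊕ K, XORing both sides with plaintext gives K = plaintext ⊕ ct.
byte 0: 119 ^ 188 = 203
byte 1: 188 ^ 221 =  97
byte 2: 250 ^   6 = 252
byte 3: 179 ^ 177 =   2
byte 4: 154 ^  54 = 172
byte 5:  58 ^ 132 = 190
byte 6: 104 ^ 110 =   6
byte 7:  64 ^  15 =  79
byte 8: 106 ^ 164 = 206
byte 9:  60 ^  56 =   4
byte 10: 190 ^ 251 =  69
byte 11: 204 ^ 169 = 101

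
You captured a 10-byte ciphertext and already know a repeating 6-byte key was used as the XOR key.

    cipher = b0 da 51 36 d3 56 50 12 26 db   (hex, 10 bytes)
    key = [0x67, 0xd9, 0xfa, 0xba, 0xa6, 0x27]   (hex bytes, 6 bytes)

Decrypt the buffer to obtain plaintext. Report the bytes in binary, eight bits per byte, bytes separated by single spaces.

The 6-byte key repeats, so the effective keystream is 67 d9 fa ba a6 27 67 d9 fa ba.
byte 0: 176 ^ 103 = 215
byte 1: 218 ^ 217 =   3
byte 2:  81 ^ 250 = 171
byte 3:  54 ^ 186 = 140
byte 4: 211 ^ 166 = 117
byte 5:  86 ^  39 = 113
byte 6:  80 ^ 103 =  55
byte 7:  18 ^ 217 = 203
byte 8:  38 ^ 250 = 220
byte 9: 219 ^ 186 =  97

11010111 00000011 10101011 10001100 01110101 01110001 00110111 11001011 11011100 01100001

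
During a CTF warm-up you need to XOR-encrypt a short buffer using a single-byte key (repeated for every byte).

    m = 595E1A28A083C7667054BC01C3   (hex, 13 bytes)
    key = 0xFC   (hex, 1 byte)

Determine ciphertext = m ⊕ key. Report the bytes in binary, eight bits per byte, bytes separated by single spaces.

The 1-byte key repeats, so the effective keystream is fc fc fc fc fc fc fc fc fc fc fc fc fc.
byte 0: 59 ^ fc = a5
byte 1: 5e ^ fc = a2
byte 2: 1a ^ fc = e6
byte 3: 28 ^ fc = d4
byte 4: a0 ^ fc = 5c
byte 5: 83 ^ fc = 7f
byte 6: c7 ^ fc = 3b
byte 7: 66 ^ fc = 9a
byte 8: 70 ^ fc = 8c
byte 9: 54 ^ fc = a8
byte 10: bc ^ fc = 40
byte 11: 01 ^ fc = fd
byte 12: c3 ^ fc = 3f

10100101 10100010 11100110 11010100 01011100 01111111 00111011 10011010 10001100 10101000 01000000 11111101 00111111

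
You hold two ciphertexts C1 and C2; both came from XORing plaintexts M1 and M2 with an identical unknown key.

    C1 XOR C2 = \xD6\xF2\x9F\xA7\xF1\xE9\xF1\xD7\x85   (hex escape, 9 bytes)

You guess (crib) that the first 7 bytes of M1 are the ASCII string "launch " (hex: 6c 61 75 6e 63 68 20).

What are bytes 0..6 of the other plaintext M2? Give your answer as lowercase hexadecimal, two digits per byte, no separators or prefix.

ba93eac99281d1

Since C1 ⊕ C2 = M1 ⊕ M2, XORing with the guessed M1 bytes yields the corresponding M2 bytes: M2 = (C1 ⊕ C2) ⊕ M1.
d6 ^ 6c = ba
f2 ^ 61 = 93
9f ^ 75 = ea
a7 ^ 6e = c9
f1 ^ 63 = 92
e9 ^ 68 = 81
f1 ^ 20 = d1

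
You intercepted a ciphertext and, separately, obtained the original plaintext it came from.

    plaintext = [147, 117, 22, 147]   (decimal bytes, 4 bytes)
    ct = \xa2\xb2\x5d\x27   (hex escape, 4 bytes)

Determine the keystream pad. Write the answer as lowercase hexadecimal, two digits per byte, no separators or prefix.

Since ct = plaintext ⊕ pad, XORing both sides with plaintext gives pad = plaintext ⊕ ct.
10010011 xor 10100010 = 00110001
01110101 xor 10110010 = 11000111
00010110 xor 01011101 = 01001011
10010011 xor 00100111 = 10110100

31c74bb4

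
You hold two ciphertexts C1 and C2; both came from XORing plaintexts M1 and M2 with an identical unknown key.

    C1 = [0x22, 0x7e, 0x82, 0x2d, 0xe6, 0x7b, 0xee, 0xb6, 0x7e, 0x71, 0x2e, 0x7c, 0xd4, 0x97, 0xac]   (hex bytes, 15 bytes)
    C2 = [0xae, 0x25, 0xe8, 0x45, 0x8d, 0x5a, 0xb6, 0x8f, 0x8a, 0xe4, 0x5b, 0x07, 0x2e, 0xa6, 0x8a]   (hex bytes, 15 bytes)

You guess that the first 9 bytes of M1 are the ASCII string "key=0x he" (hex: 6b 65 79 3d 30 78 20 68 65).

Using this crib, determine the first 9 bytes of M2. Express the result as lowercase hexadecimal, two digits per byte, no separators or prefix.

e73e13555b59785191

First, C1 ⊕ C2 = (M1 ⊕ K) ⊕ (M2 ⊕ K) = M1 ⊕ M2, so the key drops out. Then M2 = (M1 ⊕ M2) ⊕ M1 over the first 9 bytes.
byte 0: (22 xor ae) xor 6b = 8c xor 6b = e7
byte 1: (7e xor 25) xor 65 = 5b xor 65 = 3e
byte 2: (82 xor e8) xor 79 = 6a xor 79 = 13
byte 3: (2d xor 45) xor 3d = 68 xor 3d = 55
byte 4: (e6 xor 8d) xor 30 = 6b xor 30 = 5b
byte 5: (7b xor 5a) xor 78 = 21 xor 78 = 59
byte 6: (ee xor b6) xor 20 = 58 xor 20 = 78
byte 7: (b6 xor 8f) xor 68 = 39 xor 68 = 51
byte 8: (7e xor 8a) xor 65 = f4 xor 65 = 91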